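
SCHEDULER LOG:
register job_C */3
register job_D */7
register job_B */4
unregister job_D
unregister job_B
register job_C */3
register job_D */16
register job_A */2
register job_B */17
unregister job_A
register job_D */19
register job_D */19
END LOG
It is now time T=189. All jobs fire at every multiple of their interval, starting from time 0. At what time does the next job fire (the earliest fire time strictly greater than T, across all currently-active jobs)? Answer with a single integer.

Answer: 190

Derivation:
Op 1: register job_C */3 -> active={job_C:*/3}
Op 2: register job_D */7 -> active={job_C:*/3, job_D:*/7}
Op 3: register job_B */4 -> active={job_B:*/4, job_C:*/3, job_D:*/7}
Op 4: unregister job_D -> active={job_B:*/4, job_C:*/3}
Op 5: unregister job_B -> active={job_C:*/3}
Op 6: register job_C */3 -> active={job_C:*/3}
Op 7: register job_D */16 -> active={job_C:*/3, job_D:*/16}
Op 8: register job_A */2 -> active={job_A:*/2, job_C:*/3, job_D:*/16}
Op 9: register job_B */17 -> active={job_A:*/2, job_B:*/17, job_C:*/3, job_D:*/16}
Op 10: unregister job_A -> active={job_B:*/17, job_C:*/3, job_D:*/16}
Op 11: register job_D */19 -> active={job_B:*/17, job_C:*/3, job_D:*/19}
Op 12: register job_D */19 -> active={job_B:*/17, job_C:*/3, job_D:*/19}
  job_B: interval 17, next fire after T=189 is 204
  job_C: interval 3, next fire after T=189 is 192
  job_D: interval 19, next fire after T=189 is 190
Earliest fire time = 190 (job job_D)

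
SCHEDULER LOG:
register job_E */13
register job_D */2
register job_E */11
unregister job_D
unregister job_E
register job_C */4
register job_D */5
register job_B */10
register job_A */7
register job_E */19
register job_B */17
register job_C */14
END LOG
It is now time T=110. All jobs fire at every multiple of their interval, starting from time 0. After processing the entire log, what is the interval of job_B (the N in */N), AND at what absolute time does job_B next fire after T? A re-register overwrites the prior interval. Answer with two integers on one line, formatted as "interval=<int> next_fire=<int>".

Op 1: register job_E */13 -> active={job_E:*/13}
Op 2: register job_D */2 -> active={job_D:*/2, job_E:*/13}
Op 3: register job_E */11 -> active={job_D:*/2, job_E:*/11}
Op 4: unregister job_D -> active={job_E:*/11}
Op 5: unregister job_E -> active={}
Op 6: register job_C */4 -> active={job_C:*/4}
Op 7: register job_D */5 -> active={job_C:*/4, job_D:*/5}
Op 8: register job_B */10 -> active={job_B:*/10, job_C:*/4, job_D:*/5}
Op 9: register job_A */7 -> active={job_A:*/7, job_B:*/10, job_C:*/4, job_D:*/5}
Op 10: register job_E */19 -> active={job_A:*/7, job_B:*/10, job_C:*/4, job_D:*/5, job_E:*/19}
Op 11: register job_B */17 -> active={job_A:*/7, job_B:*/17, job_C:*/4, job_D:*/5, job_E:*/19}
Op 12: register job_C */14 -> active={job_A:*/7, job_B:*/17, job_C:*/14, job_D:*/5, job_E:*/19}
Final interval of job_B = 17
Next fire of job_B after T=110: (110//17+1)*17 = 119

Answer: interval=17 next_fire=119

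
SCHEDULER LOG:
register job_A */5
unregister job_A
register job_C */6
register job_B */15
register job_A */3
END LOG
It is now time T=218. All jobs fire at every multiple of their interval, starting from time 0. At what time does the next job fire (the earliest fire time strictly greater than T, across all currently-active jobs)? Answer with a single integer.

Answer: 219

Derivation:
Op 1: register job_A */5 -> active={job_A:*/5}
Op 2: unregister job_A -> active={}
Op 3: register job_C */6 -> active={job_C:*/6}
Op 4: register job_B */15 -> active={job_B:*/15, job_C:*/6}
Op 5: register job_A */3 -> active={job_A:*/3, job_B:*/15, job_C:*/6}
  job_A: interval 3, next fire after T=218 is 219
  job_B: interval 15, next fire after T=218 is 225
  job_C: interval 6, next fire after T=218 is 222
Earliest fire time = 219 (job job_A)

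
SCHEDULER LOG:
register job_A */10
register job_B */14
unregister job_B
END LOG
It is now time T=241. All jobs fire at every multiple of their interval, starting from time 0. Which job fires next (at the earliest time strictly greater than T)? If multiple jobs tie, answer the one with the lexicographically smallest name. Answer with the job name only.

Op 1: register job_A */10 -> active={job_A:*/10}
Op 2: register job_B */14 -> active={job_A:*/10, job_B:*/14}
Op 3: unregister job_B -> active={job_A:*/10}
  job_A: interval 10, next fire after T=241 is 250
Earliest = 250, winner (lex tiebreak) = job_A

Answer: job_A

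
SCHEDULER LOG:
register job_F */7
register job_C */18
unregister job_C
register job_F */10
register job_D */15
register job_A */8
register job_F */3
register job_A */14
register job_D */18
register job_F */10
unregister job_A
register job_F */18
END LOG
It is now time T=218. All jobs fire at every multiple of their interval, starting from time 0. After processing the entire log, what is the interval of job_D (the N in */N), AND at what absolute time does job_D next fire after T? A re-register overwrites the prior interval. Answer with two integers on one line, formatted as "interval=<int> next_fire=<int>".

Answer: interval=18 next_fire=234

Derivation:
Op 1: register job_F */7 -> active={job_F:*/7}
Op 2: register job_C */18 -> active={job_C:*/18, job_F:*/7}
Op 3: unregister job_C -> active={job_F:*/7}
Op 4: register job_F */10 -> active={job_F:*/10}
Op 5: register job_D */15 -> active={job_D:*/15, job_F:*/10}
Op 6: register job_A */8 -> active={job_A:*/8, job_D:*/15, job_F:*/10}
Op 7: register job_F */3 -> active={job_A:*/8, job_D:*/15, job_F:*/3}
Op 8: register job_A */14 -> active={job_A:*/14, job_D:*/15, job_F:*/3}
Op 9: register job_D */18 -> active={job_A:*/14, job_D:*/18, job_F:*/3}
Op 10: register job_F */10 -> active={job_A:*/14, job_D:*/18, job_F:*/10}
Op 11: unregister job_A -> active={job_D:*/18, job_F:*/10}
Op 12: register job_F */18 -> active={job_D:*/18, job_F:*/18}
Final interval of job_D = 18
Next fire of job_D after T=218: (218//18+1)*18 = 234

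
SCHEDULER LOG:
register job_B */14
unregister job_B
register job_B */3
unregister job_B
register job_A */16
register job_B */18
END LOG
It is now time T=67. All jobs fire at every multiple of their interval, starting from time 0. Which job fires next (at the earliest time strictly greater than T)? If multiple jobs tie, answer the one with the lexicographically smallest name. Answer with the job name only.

Answer: job_B

Derivation:
Op 1: register job_B */14 -> active={job_B:*/14}
Op 2: unregister job_B -> active={}
Op 3: register job_B */3 -> active={job_B:*/3}
Op 4: unregister job_B -> active={}
Op 5: register job_A */16 -> active={job_A:*/16}
Op 6: register job_B */18 -> active={job_A:*/16, job_B:*/18}
  job_A: interval 16, next fire after T=67 is 80
  job_B: interval 18, next fire after T=67 is 72
Earliest = 72, winner (lex tiebreak) = job_B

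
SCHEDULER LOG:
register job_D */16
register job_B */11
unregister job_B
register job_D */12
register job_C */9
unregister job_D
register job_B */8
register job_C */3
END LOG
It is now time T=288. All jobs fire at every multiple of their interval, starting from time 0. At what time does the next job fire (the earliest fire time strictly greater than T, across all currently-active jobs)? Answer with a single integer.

Answer: 291

Derivation:
Op 1: register job_D */16 -> active={job_D:*/16}
Op 2: register job_B */11 -> active={job_B:*/11, job_D:*/16}
Op 3: unregister job_B -> active={job_D:*/16}
Op 4: register job_D */12 -> active={job_D:*/12}
Op 5: register job_C */9 -> active={job_C:*/9, job_D:*/12}
Op 6: unregister job_D -> active={job_C:*/9}
Op 7: register job_B */8 -> active={job_B:*/8, job_C:*/9}
Op 8: register job_C */3 -> active={job_B:*/8, job_C:*/3}
  job_B: interval 8, next fire after T=288 is 296
  job_C: interval 3, next fire after T=288 is 291
Earliest fire time = 291 (job job_C)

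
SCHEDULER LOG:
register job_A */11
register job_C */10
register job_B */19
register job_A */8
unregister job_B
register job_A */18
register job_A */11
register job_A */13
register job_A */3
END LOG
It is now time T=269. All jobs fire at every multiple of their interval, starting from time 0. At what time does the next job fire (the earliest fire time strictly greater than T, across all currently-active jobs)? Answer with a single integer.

Op 1: register job_A */11 -> active={job_A:*/11}
Op 2: register job_C */10 -> active={job_A:*/11, job_C:*/10}
Op 3: register job_B */19 -> active={job_A:*/11, job_B:*/19, job_C:*/10}
Op 4: register job_A */8 -> active={job_A:*/8, job_B:*/19, job_C:*/10}
Op 5: unregister job_B -> active={job_A:*/8, job_C:*/10}
Op 6: register job_A */18 -> active={job_A:*/18, job_C:*/10}
Op 7: register job_A */11 -> active={job_A:*/11, job_C:*/10}
Op 8: register job_A */13 -> active={job_A:*/13, job_C:*/10}
Op 9: register job_A */3 -> active={job_A:*/3, job_C:*/10}
  job_A: interval 3, next fire after T=269 is 270
  job_C: interval 10, next fire after T=269 is 270
Earliest fire time = 270 (job job_A)

Answer: 270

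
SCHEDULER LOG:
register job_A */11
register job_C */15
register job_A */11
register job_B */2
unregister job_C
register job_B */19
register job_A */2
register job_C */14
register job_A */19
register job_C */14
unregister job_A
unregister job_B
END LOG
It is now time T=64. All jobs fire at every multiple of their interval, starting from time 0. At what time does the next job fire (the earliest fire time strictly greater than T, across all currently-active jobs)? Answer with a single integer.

Op 1: register job_A */11 -> active={job_A:*/11}
Op 2: register job_C */15 -> active={job_A:*/11, job_C:*/15}
Op 3: register job_A */11 -> active={job_A:*/11, job_C:*/15}
Op 4: register job_B */2 -> active={job_A:*/11, job_B:*/2, job_C:*/15}
Op 5: unregister job_C -> active={job_A:*/11, job_B:*/2}
Op 6: register job_B */19 -> active={job_A:*/11, job_B:*/19}
Op 7: register job_A */2 -> active={job_A:*/2, job_B:*/19}
Op 8: register job_C */14 -> active={job_A:*/2, job_B:*/19, job_C:*/14}
Op 9: register job_A */19 -> active={job_A:*/19, job_B:*/19, job_C:*/14}
Op 10: register job_C */14 -> active={job_A:*/19, job_B:*/19, job_C:*/14}
Op 11: unregister job_A -> active={job_B:*/19, job_C:*/14}
Op 12: unregister job_B -> active={job_C:*/14}
  job_C: interval 14, next fire after T=64 is 70
Earliest fire time = 70 (job job_C)

Answer: 70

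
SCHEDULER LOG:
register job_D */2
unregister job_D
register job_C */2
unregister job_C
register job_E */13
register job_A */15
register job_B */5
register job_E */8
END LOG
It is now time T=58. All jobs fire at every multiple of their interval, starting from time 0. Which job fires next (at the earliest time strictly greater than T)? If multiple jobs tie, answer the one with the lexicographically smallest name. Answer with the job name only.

Op 1: register job_D */2 -> active={job_D:*/2}
Op 2: unregister job_D -> active={}
Op 3: register job_C */2 -> active={job_C:*/2}
Op 4: unregister job_C -> active={}
Op 5: register job_E */13 -> active={job_E:*/13}
Op 6: register job_A */15 -> active={job_A:*/15, job_E:*/13}
Op 7: register job_B */5 -> active={job_A:*/15, job_B:*/5, job_E:*/13}
Op 8: register job_E */8 -> active={job_A:*/15, job_B:*/5, job_E:*/8}
  job_A: interval 15, next fire after T=58 is 60
  job_B: interval 5, next fire after T=58 is 60
  job_E: interval 8, next fire after T=58 is 64
Earliest = 60, winner (lex tiebreak) = job_A

Answer: job_A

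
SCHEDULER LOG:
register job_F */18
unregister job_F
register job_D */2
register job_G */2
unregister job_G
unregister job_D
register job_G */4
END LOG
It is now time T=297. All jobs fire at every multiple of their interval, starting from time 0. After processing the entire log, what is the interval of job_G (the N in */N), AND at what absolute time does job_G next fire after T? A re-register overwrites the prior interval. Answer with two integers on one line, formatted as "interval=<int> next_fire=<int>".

Answer: interval=4 next_fire=300

Derivation:
Op 1: register job_F */18 -> active={job_F:*/18}
Op 2: unregister job_F -> active={}
Op 3: register job_D */2 -> active={job_D:*/2}
Op 4: register job_G */2 -> active={job_D:*/2, job_G:*/2}
Op 5: unregister job_G -> active={job_D:*/2}
Op 6: unregister job_D -> active={}
Op 7: register job_G */4 -> active={job_G:*/4}
Final interval of job_G = 4
Next fire of job_G after T=297: (297//4+1)*4 = 300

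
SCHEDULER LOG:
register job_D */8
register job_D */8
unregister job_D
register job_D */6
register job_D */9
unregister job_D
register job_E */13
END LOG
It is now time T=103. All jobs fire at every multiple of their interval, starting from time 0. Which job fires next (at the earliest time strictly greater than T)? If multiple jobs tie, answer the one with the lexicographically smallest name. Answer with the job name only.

Op 1: register job_D */8 -> active={job_D:*/8}
Op 2: register job_D */8 -> active={job_D:*/8}
Op 3: unregister job_D -> active={}
Op 4: register job_D */6 -> active={job_D:*/6}
Op 5: register job_D */9 -> active={job_D:*/9}
Op 6: unregister job_D -> active={}
Op 7: register job_E */13 -> active={job_E:*/13}
  job_E: interval 13, next fire after T=103 is 104
Earliest = 104, winner (lex tiebreak) = job_E

Answer: job_E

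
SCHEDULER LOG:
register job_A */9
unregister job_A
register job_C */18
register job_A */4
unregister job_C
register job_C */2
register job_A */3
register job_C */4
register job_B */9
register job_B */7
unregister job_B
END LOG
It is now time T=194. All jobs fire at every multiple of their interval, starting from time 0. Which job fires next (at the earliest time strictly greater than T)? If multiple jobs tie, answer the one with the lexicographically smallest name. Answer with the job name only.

Op 1: register job_A */9 -> active={job_A:*/9}
Op 2: unregister job_A -> active={}
Op 3: register job_C */18 -> active={job_C:*/18}
Op 4: register job_A */4 -> active={job_A:*/4, job_C:*/18}
Op 5: unregister job_C -> active={job_A:*/4}
Op 6: register job_C */2 -> active={job_A:*/4, job_C:*/2}
Op 7: register job_A */3 -> active={job_A:*/3, job_C:*/2}
Op 8: register job_C */4 -> active={job_A:*/3, job_C:*/4}
Op 9: register job_B */9 -> active={job_A:*/3, job_B:*/9, job_C:*/4}
Op 10: register job_B */7 -> active={job_A:*/3, job_B:*/7, job_C:*/4}
Op 11: unregister job_B -> active={job_A:*/3, job_C:*/4}
  job_A: interval 3, next fire after T=194 is 195
  job_C: interval 4, next fire after T=194 is 196
Earliest = 195, winner (lex tiebreak) = job_A

Answer: job_A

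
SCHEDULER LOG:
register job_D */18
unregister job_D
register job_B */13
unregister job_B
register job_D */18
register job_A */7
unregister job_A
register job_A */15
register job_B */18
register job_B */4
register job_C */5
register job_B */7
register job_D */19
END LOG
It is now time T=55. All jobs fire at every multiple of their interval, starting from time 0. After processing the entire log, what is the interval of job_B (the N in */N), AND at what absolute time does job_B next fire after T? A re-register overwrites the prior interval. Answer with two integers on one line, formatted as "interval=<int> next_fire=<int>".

Op 1: register job_D */18 -> active={job_D:*/18}
Op 2: unregister job_D -> active={}
Op 3: register job_B */13 -> active={job_B:*/13}
Op 4: unregister job_B -> active={}
Op 5: register job_D */18 -> active={job_D:*/18}
Op 6: register job_A */7 -> active={job_A:*/7, job_D:*/18}
Op 7: unregister job_A -> active={job_D:*/18}
Op 8: register job_A */15 -> active={job_A:*/15, job_D:*/18}
Op 9: register job_B */18 -> active={job_A:*/15, job_B:*/18, job_D:*/18}
Op 10: register job_B */4 -> active={job_A:*/15, job_B:*/4, job_D:*/18}
Op 11: register job_C */5 -> active={job_A:*/15, job_B:*/4, job_C:*/5, job_D:*/18}
Op 12: register job_B */7 -> active={job_A:*/15, job_B:*/7, job_C:*/5, job_D:*/18}
Op 13: register job_D */19 -> active={job_A:*/15, job_B:*/7, job_C:*/5, job_D:*/19}
Final interval of job_B = 7
Next fire of job_B after T=55: (55//7+1)*7 = 56

Answer: interval=7 next_fire=56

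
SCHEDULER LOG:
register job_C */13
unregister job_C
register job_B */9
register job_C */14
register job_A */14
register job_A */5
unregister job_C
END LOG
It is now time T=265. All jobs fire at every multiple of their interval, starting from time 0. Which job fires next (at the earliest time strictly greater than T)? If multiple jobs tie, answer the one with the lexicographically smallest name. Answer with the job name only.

Op 1: register job_C */13 -> active={job_C:*/13}
Op 2: unregister job_C -> active={}
Op 3: register job_B */9 -> active={job_B:*/9}
Op 4: register job_C */14 -> active={job_B:*/9, job_C:*/14}
Op 5: register job_A */14 -> active={job_A:*/14, job_B:*/9, job_C:*/14}
Op 6: register job_A */5 -> active={job_A:*/5, job_B:*/9, job_C:*/14}
Op 7: unregister job_C -> active={job_A:*/5, job_B:*/9}
  job_A: interval 5, next fire after T=265 is 270
  job_B: interval 9, next fire after T=265 is 270
Earliest = 270, winner (lex tiebreak) = job_A

Answer: job_A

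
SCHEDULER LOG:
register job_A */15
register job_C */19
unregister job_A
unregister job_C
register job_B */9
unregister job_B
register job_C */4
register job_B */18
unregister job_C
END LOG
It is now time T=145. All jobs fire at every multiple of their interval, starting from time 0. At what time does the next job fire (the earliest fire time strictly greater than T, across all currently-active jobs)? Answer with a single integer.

Op 1: register job_A */15 -> active={job_A:*/15}
Op 2: register job_C */19 -> active={job_A:*/15, job_C:*/19}
Op 3: unregister job_A -> active={job_C:*/19}
Op 4: unregister job_C -> active={}
Op 5: register job_B */9 -> active={job_B:*/9}
Op 6: unregister job_B -> active={}
Op 7: register job_C */4 -> active={job_C:*/4}
Op 8: register job_B */18 -> active={job_B:*/18, job_C:*/4}
Op 9: unregister job_C -> active={job_B:*/18}
  job_B: interval 18, next fire after T=145 is 162
Earliest fire time = 162 (job job_B)

Answer: 162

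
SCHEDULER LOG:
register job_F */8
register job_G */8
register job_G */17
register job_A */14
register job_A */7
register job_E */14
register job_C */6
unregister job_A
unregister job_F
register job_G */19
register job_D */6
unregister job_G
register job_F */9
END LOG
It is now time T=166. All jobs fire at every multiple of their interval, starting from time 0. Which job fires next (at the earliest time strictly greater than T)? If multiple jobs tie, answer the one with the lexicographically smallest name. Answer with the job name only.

Answer: job_C

Derivation:
Op 1: register job_F */8 -> active={job_F:*/8}
Op 2: register job_G */8 -> active={job_F:*/8, job_G:*/8}
Op 3: register job_G */17 -> active={job_F:*/8, job_G:*/17}
Op 4: register job_A */14 -> active={job_A:*/14, job_F:*/8, job_G:*/17}
Op 5: register job_A */7 -> active={job_A:*/7, job_F:*/8, job_G:*/17}
Op 6: register job_E */14 -> active={job_A:*/7, job_E:*/14, job_F:*/8, job_G:*/17}
Op 7: register job_C */6 -> active={job_A:*/7, job_C:*/6, job_E:*/14, job_F:*/8, job_G:*/17}
Op 8: unregister job_A -> active={job_C:*/6, job_E:*/14, job_F:*/8, job_G:*/17}
Op 9: unregister job_F -> active={job_C:*/6, job_E:*/14, job_G:*/17}
Op 10: register job_G */19 -> active={job_C:*/6, job_E:*/14, job_G:*/19}
Op 11: register job_D */6 -> active={job_C:*/6, job_D:*/6, job_E:*/14, job_G:*/19}
Op 12: unregister job_G -> active={job_C:*/6, job_D:*/6, job_E:*/14}
Op 13: register job_F */9 -> active={job_C:*/6, job_D:*/6, job_E:*/14, job_F:*/9}
  job_C: interval 6, next fire after T=166 is 168
  job_D: interval 6, next fire after T=166 is 168
  job_E: interval 14, next fire after T=166 is 168
  job_F: interval 9, next fire after T=166 is 171
Earliest = 168, winner (lex tiebreak) = job_C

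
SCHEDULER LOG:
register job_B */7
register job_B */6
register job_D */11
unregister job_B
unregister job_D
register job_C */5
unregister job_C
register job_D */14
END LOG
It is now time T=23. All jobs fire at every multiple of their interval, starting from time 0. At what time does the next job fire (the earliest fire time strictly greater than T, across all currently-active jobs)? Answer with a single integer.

Op 1: register job_B */7 -> active={job_B:*/7}
Op 2: register job_B */6 -> active={job_B:*/6}
Op 3: register job_D */11 -> active={job_B:*/6, job_D:*/11}
Op 4: unregister job_B -> active={job_D:*/11}
Op 5: unregister job_D -> active={}
Op 6: register job_C */5 -> active={job_C:*/5}
Op 7: unregister job_C -> active={}
Op 8: register job_D */14 -> active={job_D:*/14}
  job_D: interval 14, next fire after T=23 is 28
Earliest fire time = 28 (job job_D)

Answer: 28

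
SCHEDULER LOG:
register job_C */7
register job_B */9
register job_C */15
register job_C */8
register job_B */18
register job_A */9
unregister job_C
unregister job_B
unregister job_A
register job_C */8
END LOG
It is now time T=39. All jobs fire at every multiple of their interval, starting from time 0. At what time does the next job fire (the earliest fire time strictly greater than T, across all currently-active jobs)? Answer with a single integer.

Op 1: register job_C */7 -> active={job_C:*/7}
Op 2: register job_B */9 -> active={job_B:*/9, job_C:*/7}
Op 3: register job_C */15 -> active={job_B:*/9, job_C:*/15}
Op 4: register job_C */8 -> active={job_B:*/9, job_C:*/8}
Op 5: register job_B */18 -> active={job_B:*/18, job_C:*/8}
Op 6: register job_A */9 -> active={job_A:*/9, job_B:*/18, job_C:*/8}
Op 7: unregister job_C -> active={job_A:*/9, job_B:*/18}
Op 8: unregister job_B -> active={job_A:*/9}
Op 9: unregister job_A -> active={}
Op 10: register job_C */8 -> active={job_C:*/8}
  job_C: interval 8, next fire after T=39 is 40
Earliest fire time = 40 (job job_C)

Answer: 40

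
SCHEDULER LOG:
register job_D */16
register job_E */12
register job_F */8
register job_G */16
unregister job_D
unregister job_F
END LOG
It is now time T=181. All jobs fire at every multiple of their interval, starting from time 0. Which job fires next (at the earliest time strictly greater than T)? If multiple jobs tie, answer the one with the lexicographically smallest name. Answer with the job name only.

Op 1: register job_D */16 -> active={job_D:*/16}
Op 2: register job_E */12 -> active={job_D:*/16, job_E:*/12}
Op 3: register job_F */8 -> active={job_D:*/16, job_E:*/12, job_F:*/8}
Op 4: register job_G */16 -> active={job_D:*/16, job_E:*/12, job_F:*/8, job_G:*/16}
Op 5: unregister job_D -> active={job_E:*/12, job_F:*/8, job_G:*/16}
Op 6: unregister job_F -> active={job_E:*/12, job_G:*/16}
  job_E: interval 12, next fire after T=181 is 192
  job_G: interval 16, next fire after T=181 is 192
Earliest = 192, winner (lex tiebreak) = job_E

Answer: job_E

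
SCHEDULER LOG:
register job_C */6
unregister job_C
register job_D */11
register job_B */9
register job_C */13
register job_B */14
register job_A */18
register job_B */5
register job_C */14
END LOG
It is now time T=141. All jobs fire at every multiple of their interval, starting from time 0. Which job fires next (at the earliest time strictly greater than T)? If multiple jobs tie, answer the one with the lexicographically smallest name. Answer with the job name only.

Answer: job_D

Derivation:
Op 1: register job_C */6 -> active={job_C:*/6}
Op 2: unregister job_C -> active={}
Op 3: register job_D */11 -> active={job_D:*/11}
Op 4: register job_B */9 -> active={job_B:*/9, job_D:*/11}
Op 5: register job_C */13 -> active={job_B:*/9, job_C:*/13, job_D:*/11}
Op 6: register job_B */14 -> active={job_B:*/14, job_C:*/13, job_D:*/11}
Op 7: register job_A */18 -> active={job_A:*/18, job_B:*/14, job_C:*/13, job_D:*/11}
Op 8: register job_B */5 -> active={job_A:*/18, job_B:*/5, job_C:*/13, job_D:*/11}
Op 9: register job_C */14 -> active={job_A:*/18, job_B:*/5, job_C:*/14, job_D:*/11}
  job_A: interval 18, next fire after T=141 is 144
  job_B: interval 5, next fire after T=141 is 145
  job_C: interval 14, next fire after T=141 is 154
  job_D: interval 11, next fire after T=141 is 143
Earliest = 143, winner (lex tiebreak) = job_D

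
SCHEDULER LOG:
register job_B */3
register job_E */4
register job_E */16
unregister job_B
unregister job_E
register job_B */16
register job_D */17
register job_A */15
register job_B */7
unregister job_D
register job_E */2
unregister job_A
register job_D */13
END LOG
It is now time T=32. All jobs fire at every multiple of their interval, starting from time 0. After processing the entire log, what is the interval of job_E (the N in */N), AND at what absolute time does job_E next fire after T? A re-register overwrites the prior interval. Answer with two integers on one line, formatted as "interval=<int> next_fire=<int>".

Op 1: register job_B */3 -> active={job_B:*/3}
Op 2: register job_E */4 -> active={job_B:*/3, job_E:*/4}
Op 3: register job_E */16 -> active={job_B:*/3, job_E:*/16}
Op 4: unregister job_B -> active={job_E:*/16}
Op 5: unregister job_E -> active={}
Op 6: register job_B */16 -> active={job_B:*/16}
Op 7: register job_D */17 -> active={job_B:*/16, job_D:*/17}
Op 8: register job_A */15 -> active={job_A:*/15, job_B:*/16, job_D:*/17}
Op 9: register job_B */7 -> active={job_A:*/15, job_B:*/7, job_D:*/17}
Op 10: unregister job_D -> active={job_A:*/15, job_B:*/7}
Op 11: register job_E */2 -> active={job_A:*/15, job_B:*/7, job_E:*/2}
Op 12: unregister job_A -> active={job_B:*/7, job_E:*/2}
Op 13: register job_D */13 -> active={job_B:*/7, job_D:*/13, job_E:*/2}
Final interval of job_E = 2
Next fire of job_E after T=32: (32//2+1)*2 = 34

Answer: interval=2 next_fire=34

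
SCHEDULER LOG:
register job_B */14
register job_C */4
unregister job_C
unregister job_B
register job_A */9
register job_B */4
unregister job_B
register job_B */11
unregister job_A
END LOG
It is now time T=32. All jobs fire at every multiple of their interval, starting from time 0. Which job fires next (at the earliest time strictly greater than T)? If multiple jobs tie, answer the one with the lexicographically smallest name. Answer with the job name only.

Op 1: register job_B */14 -> active={job_B:*/14}
Op 2: register job_C */4 -> active={job_B:*/14, job_C:*/4}
Op 3: unregister job_C -> active={job_B:*/14}
Op 4: unregister job_B -> active={}
Op 5: register job_A */9 -> active={job_A:*/9}
Op 6: register job_B */4 -> active={job_A:*/9, job_B:*/4}
Op 7: unregister job_B -> active={job_A:*/9}
Op 8: register job_B */11 -> active={job_A:*/9, job_B:*/11}
Op 9: unregister job_A -> active={job_B:*/11}
  job_B: interval 11, next fire after T=32 is 33
Earliest = 33, winner (lex tiebreak) = job_B

Answer: job_B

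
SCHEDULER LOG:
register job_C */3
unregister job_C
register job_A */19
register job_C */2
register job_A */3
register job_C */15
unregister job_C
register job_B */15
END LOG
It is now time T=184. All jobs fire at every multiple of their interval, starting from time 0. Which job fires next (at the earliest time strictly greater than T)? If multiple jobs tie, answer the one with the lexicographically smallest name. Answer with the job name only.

Answer: job_A

Derivation:
Op 1: register job_C */3 -> active={job_C:*/3}
Op 2: unregister job_C -> active={}
Op 3: register job_A */19 -> active={job_A:*/19}
Op 4: register job_C */2 -> active={job_A:*/19, job_C:*/2}
Op 5: register job_A */3 -> active={job_A:*/3, job_C:*/2}
Op 6: register job_C */15 -> active={job_A:*/3, job_C:*/15}
Op 7: unregister job_C -> active={job_A:*/3}
Op 8: register job_B */15 -> active={job_A:*/3, job_B:*/15}
  job_A: interval 3, next fire after T=184 is 186
  job_B: interval 15, next fire after T=184 is 195
Earliest = 186, winner (lex tiebreak) = job_A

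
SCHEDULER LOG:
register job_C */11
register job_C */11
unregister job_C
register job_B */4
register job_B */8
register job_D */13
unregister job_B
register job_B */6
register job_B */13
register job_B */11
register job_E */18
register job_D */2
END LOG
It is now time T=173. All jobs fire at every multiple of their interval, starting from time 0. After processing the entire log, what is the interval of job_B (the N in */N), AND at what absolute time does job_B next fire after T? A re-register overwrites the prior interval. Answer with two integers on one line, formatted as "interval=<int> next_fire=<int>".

Op 1: register job_C */11 -> active={job_C:*/11}
Op 2: register job_C */11 -> active={job_C:*/11}
Op 3: unregister job_C -> active={}
Op 4: register job_B */4 -> active={job_B:*/4}
Op 5: register job_B */8 -> active={job_B:*/8}
Op 6: register job_D */13 -> active={job_B:*/8, job_D:*/13}
Op 7: unregister job_B -> active={job_D:*/13}
Op 8: register job_B */6 -> active={job_B:*/6, job_D:*/13}
Op 9: register job_B */13 -> active={job_B:*/13, job_D:*/13}
Op 10: register job_B */11 -> active={job_B:*/11, job_D:*/13}
Op 11: register job_E */18 -> active={job_B:*/11, job_D:*/13, job_E:*/18}
Op 12: register job_D */2 -> active={job_B:*/11, job_D:*/2, job_E:*/18}
Final interval of job_B = 11
Next fire of job_B after T=173: (173//11+1)*11 = 176

Answer: interval=11 next_fire=176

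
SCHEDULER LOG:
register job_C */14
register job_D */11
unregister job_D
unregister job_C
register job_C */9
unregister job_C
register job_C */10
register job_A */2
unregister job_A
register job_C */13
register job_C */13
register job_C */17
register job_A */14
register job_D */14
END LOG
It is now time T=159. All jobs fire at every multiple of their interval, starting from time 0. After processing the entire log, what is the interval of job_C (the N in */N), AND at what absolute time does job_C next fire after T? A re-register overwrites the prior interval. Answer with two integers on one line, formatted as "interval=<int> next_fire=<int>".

Answer: interval=17 next_fire=170

Derivation:
Op 1: register job_C */14 -> active={job_C:*/14}
Op 2: register job_D */11 -> active={job_C:*/14, job_D:*/11}
Op 3: unregister job_D -> active={job_C:*/14}
Op 4: unregister job_C -> active={}
Op 5: register job_C */9 -> active={job_C:*/9}
Op 6: unregister job_C -> active={}
Op 7: register job_C */10 -> active={job_C:*/10}
Op 8: register job_A */2 -> active={job_A:*/2, job_C:*/10}
Op 9: unregister job_A -> active={job_C:*/10}
Op 10: register job_C */13 -> active={job_C:*/13}
Op 11: register job_C */13 -> active={job_C:*/13}
Op 12: register job_C */17 -> active={job_C:*/17}
Op 13: register job_A */14 -> active={job_A:*/14, job_C:*/17}
Op 14: register job_D */14 -> active={job_A:*/14, job_C:*/17, job_D:*/14}
Final interval of job_C = 17
Next fire of job_C after T=159: (159//17+1)*17 = 170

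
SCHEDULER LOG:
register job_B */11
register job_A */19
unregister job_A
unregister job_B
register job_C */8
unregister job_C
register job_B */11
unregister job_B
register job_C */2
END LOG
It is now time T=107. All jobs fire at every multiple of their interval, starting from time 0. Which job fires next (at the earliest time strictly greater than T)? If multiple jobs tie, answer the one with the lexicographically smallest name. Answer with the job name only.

Op 1: register job_B */11 -> active={job_B:*/11}
Op 2: register job_A */19 -> active={job_A:*/19, job_B:*/11}
Op 3: unregister job_A -> active={job_B:*/11}
Op 4: unregister job_B -> active={}
Op 5: register job_C */8 -> active={job_C:*/8}
Op 6: unregister job_C -> active={}
Op 7: register job_B */11 -> active={job_B:*/11}
Op 8: unregister job_B -> active={}
Op 9: register job_C */2 -> active={job_C:*/2}
  job_C: interval 2, next fire after T=107 is 108
Earliest = 108, winner (lex tiebreak) = job_C

Answer: job_C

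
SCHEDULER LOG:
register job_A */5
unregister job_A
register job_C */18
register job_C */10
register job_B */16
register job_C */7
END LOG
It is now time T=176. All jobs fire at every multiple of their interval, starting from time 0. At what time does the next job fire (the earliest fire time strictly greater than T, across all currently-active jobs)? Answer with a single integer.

Op 1: register job_A */5 -> active={job_A:*/5}
Op 2: unregister job_A -> active={}
Op 3: register job_C */18 -> active={job_C:*/18}
Op 4: register job_C */10 -> active={job_C:*/10}
Op 5: register job_B */16 -> active={job_B:*/16, job_C:*/10}
Op 6: register job_C */7 -> active={job_B:*/16, job_C:*/7}
  job_B: interval 16, next fire after T=176 is 192
  job_C: interval 7, next fire after T=176 is 182
Earliest fire time = 182 (job job_C)

Answer: 182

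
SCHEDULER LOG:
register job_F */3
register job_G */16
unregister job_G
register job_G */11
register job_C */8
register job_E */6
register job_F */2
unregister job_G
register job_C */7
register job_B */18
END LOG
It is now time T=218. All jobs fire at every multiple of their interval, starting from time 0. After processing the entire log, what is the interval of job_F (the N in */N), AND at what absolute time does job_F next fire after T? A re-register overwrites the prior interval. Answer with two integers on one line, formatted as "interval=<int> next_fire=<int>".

Answer: interval=2 next_fire=220

Derivation:
Op 1: register job_F */3 -> active={job_F:*/3}
Op 2: register job_G */16 -> active={job_F:*/3, job_G:*/16}
Op 3: unregister job_G -> active={job_F:*/3}
Op 4: register job_G */11 -> active={job_F:*/3, job_G:*/11}
Op 5: register job_C */8 -> active={job_C:*/8, job_F:*/3, job_G:*/11}
Op 6: register job_E */6 -> active={job_C:*/8, job_E:*/6, job_F:*/3, job_G:*/11}
Op 7: register job_F */2 -> active={job_C:*/8, job_E:*/6, job_F:*/2, job_G:*/11}
Op 8: unregister job_G -> active={job_C:*/8, job_E:*/6, job_F:*/2}
Op 9: register job_C */7 -> active={job_C:*/7, job_E:*/6, job_F:*/2}
Op 10: register job_B */18 -> active={job_B:*/18, job_C:*/7, job_E:*/6, job_F:*/2}
Final interval of job_F = 2
Next fire of job_F after T=218: (218//2+1)*2 = 220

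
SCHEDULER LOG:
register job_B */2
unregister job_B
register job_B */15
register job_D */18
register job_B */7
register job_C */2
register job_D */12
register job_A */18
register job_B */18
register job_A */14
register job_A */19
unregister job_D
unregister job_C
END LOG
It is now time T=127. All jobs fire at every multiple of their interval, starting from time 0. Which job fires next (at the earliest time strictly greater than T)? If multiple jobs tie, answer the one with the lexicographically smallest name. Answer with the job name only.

Answer: job_A

Derivation:
Op 1: register job_B */2 -> active={job_B:*/2}
Op 2: unregister job_B -> active={}
Op 3: register job_B */15 -> active={job_B:*/15}
Op 4: register job_D */18 -> active={job_B:*/15, job_D:*/18}
Op 5: register job_B */7 -> active={job_B:*/7, job_D:*/18}
Op 6: register job_C */2 -> active={job_B:*/7, job_C:*/2, job_D:*/18}
Op 7: register job_D */12 -> active={job_B:*/7, job_C:*/2, job_D:*/12}
Op 8: register job_A */18 -> active={job_A:*/18, job_B:*/7, job_C:*/2, job_D:*/12}
Op 9: register job_B */18 -> active={job_A:*/18, job_B:*/18, job_C:*/2, job_D:*/12}
Op 10: register job_A */14 -> active={job_A:*/14, job_B:*/18, job_C:*/2, job_D:*/12}
Op 11: register job_A */19 -> active={job_A:*/19, job_B:*/18, job_C:*/2, job_D:*/12}
Op 12: unregister job_D -> active={job_A:*/19, job_B:*/18, job_C:*/2}
Op 13: unregister job_C -> active={job_A:*/19, job_B:*/18}
  job_A: interval 19, next fire after T=127 is 133
  job_B: interval 18, next fire after T=127 is 144
Earliest = 133, winner (lex tiebreak) = job_A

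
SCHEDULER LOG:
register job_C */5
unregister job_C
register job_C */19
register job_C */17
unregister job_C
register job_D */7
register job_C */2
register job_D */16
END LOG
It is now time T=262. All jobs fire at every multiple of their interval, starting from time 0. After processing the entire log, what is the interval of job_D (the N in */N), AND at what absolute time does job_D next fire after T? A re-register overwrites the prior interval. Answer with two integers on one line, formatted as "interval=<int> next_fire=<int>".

Op 1: register job_C */5 -> active={job_C:*/5}
Op 2: unregister job_C -> active={}
Op 3: register job_C */19 -> active={job_C:*/19}
Op 4: register job_C */17 -> active={job_C:*/17}
Op 5: unregister job_C -> active={}
Op 6: register job_D */7 -> active={job_D:*/7}
Op 7: register job_C */2 -> active={job_C:*/2, job_D:*/7}
Op 8: register job_D */16 -> active={job_C:*/2, job_D:*/16}
Final interval of job_D = 16
Next fire of job_D after T=262: (262//16+1)*16 = 272

Answer: interval=16 next_fire=272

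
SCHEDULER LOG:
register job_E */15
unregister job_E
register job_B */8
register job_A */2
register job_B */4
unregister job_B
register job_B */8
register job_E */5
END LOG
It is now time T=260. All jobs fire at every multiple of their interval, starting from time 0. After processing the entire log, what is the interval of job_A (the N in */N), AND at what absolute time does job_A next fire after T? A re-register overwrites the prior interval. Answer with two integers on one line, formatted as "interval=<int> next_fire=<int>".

Answer: interval=2 next_fire=262

Derivation:
Op 1: register job_E */15 -> active={job_E:*/15}
Op 2: unregister job_E -> active={}
Op 3: register job_B */8 -> active={job_B:*/8}
Op 4: register job_A */2 -> active={job_A:*/2, job_B:*/8}
Op 5: register job_B */4 -> active={job_A:*/2, job_B:*/4}
Op 6: unregister job_B -> active={job_A:*/2}
Op 7: register job_B */8 -> active={job_A:*/2, job_B:*/8}
Op 8: register job_E */5 -> active={job_A:*/2, job_B:*/8, job_E:*/5}
Final interval of job_A = 2
Next fire of job_A after T=260: (260//2+1)*2 = 262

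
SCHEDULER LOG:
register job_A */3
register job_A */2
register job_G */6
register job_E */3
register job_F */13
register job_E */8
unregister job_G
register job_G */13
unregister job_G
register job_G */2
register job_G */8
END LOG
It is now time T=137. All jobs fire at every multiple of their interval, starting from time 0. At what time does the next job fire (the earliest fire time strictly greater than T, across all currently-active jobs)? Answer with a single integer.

Op 1: register job_A */3 -> active={job_A:*/3}
Op 2: register job_A */2 -> active={job_A:*/2}
Op 3: register job_G */6 -> active={job_A:*/2, job_G:*/6}
Op 4: register job_E */3 -> active={job_A:*/2, job_E:*/3, job_G:*/6}
Op 5: register job_F */13 -> active={job_A:*/2, job_E:*/3, job_F:*/13, job_G:*/6}
Op 6: register job_E */8 -> active={job_A:*/2, job_E:*/8, job_F:*/13, job_G:*/6}
Op 7: unregister job_G -> active={job_A:*/2, job_E:*/8, job_F:*/13}
Op 8: register job_G */13 -> active={job_A:*/2, job_E:*/8, job_F:*/13, job_G:*/13}
Op 9: unregister job_G -> active={job_A:*/2, job_E:*/8, job_F:*/13}
Op 10: register job_G */2 -> active={job_A:*/2, job_E:*/8, job_F:*/13, job_G:*/2}
Op 11: register job_G */8 -> active={job_A:*/2, job_E:*/8, job_F:*/13, job_G:*/8}
  job_A: interval 2, next fire after T=137 is 138
  job_E: interval 8, next fire after T=137 is 144
  job_F: interval 13, next fire after T=137 is 143
  job_G: interval 8, next fire after T=137 is 144
Earliest fire time = 138 (job job_A)

Answer: 138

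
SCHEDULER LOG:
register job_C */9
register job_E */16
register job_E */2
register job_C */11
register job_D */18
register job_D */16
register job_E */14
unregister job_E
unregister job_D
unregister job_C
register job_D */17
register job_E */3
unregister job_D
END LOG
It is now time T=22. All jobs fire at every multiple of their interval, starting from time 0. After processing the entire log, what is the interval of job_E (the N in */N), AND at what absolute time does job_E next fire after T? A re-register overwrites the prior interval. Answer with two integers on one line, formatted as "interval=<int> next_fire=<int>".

Op 1: register job_C */9 -> active={job_C:*/9}
Op 2: register job_E */16 -> active={job_C:*/9, job_E:*/16}
Op 3: register job_E */2 -> active={job_C:*/9, job_E:*/2}
Op 4: register job_C */11 -> active={job_C:*/11, job_E:*/2}
Op 5: register job_D */18 -> active={job_C:*/11, job_D:*/18, job_E:*/2}
Op 6: register job_D */16 -> active={job_C:*/11, job_D:*/16, job_E:*/2}
Op 7: register job_E */14 -> active={job_C:*/11, job_D:*/16, job_E:*/14}
Op 8: unregister job_E -> active={job_C:*/11, job_D:*/16}
Op 9: unregister job_D -> active={job_C:*/11}
Op 10: unregister job_C -> active={}
Op 11: register job_D */17 -> active={job_D:*/17}
Op 12: register job_E */3 -> active={job_D:*/17, job_E:*/3}
Op 13: unregister job_D -> active={job_E:*/3}
Final interval of job_E = 3
Next fire of job_E after T=22: (22//3+1)*3 = 24

Answer: interval=3 next_fire=24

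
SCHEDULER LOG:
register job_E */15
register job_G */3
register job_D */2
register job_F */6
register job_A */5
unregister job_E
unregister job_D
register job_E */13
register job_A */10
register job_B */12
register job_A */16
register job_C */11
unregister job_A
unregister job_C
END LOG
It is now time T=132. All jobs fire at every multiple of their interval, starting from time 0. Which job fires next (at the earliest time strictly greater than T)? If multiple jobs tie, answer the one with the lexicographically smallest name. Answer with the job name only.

Op 1: register job_E */15 -> active={job_E:*/15}
Op 2: register job_G */3 -> active={job_E:*/15, job_G:*/3}
Op 3: register job_D */2 -> active={job_D:*/2, job_E:*/15, job_G:*/3}
Op 4: register job_F */6 -> active={job_D:*/2, job_E:*/15, job_F:*/6, job_G:*/3}
Op 5: register job_A */5 -> active={job_A:*/5, job_D:*/2, job_E:*/15, job_F:*/6, job_G:*/3}
Op 6: unregister job_E -> active={job_A:*/5, job_D:*/2, job_F:*/6, job_G:*/3}
Op 7: unregister job_D -> active={job_A:*/5, job_F:*/6, job_G:*/3}
Op 8: register job_E */13 -> active={job_A:*/5, job_E:*/13, job_F:*/6, job_G:*/3}
Op 9: register job_A */10 -> active={job_A:*/10, job_E:*/13, job_F:*/6, job_G:*/3}
Op 10: register job_B */12 -> active={job_A:*/10, job_B:*/12, job_E:*/13, job_F:*/6, job_G:*/3}
Op 11: register job_A */16 -> active={job_A:*/16, job_B:*/12, job_E:*/13, job_F:*/6, job_G:*/3}
Op 12: register job_C */11 -> active={job_A:*/16, job_B:*/12, job_C:*/11, job_E:*/13, job_F:*/6, job_G:*/3}
Op 13: unregister job_A -> active={job_B:*/12, job_C:*/11, job_E:*/13, job_F:*/6, job_G:*/3}
Op 14: unregister job_C -> active={job_B:*/12, job_E:*/13, job_F:*/6, job_G:*/3}
  job_B: interval 12, next fire after T=132 is 144
  job_E: interval 13, next fire after T=132 is 143
  job_F: interval 6, next fire after T=132 is 138
  job_G: interval 3, next fire after T=132 is 135
Earliest = 135, winner (lex tiebreak) = job_G

Answer: job_G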